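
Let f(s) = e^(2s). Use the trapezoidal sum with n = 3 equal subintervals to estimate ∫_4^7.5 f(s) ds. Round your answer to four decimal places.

Δs = (7.5 − 4)/3 = 7/6.
f(4) ≈ 2980.9580, f(31/6) ≈ 30740.4093, f(19/3) ≈ 317003.0476, f(7.5) ≈ 3269017.3725.
T_3 = (Δs/2)·[f(s_0) + 2f(s_1) + 2f(s_2) + f(s_3)].
Sum ≈ 2314366.3925.

2314366.3925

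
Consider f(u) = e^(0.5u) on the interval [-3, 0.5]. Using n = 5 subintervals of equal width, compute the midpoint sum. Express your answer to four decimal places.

Δu = (0.5 − (-3))/5 = 0.7.
Midpoints: -2.65, -1.95, -1.25, -0.55, 0.15.
f(-2.65) ≈ 0.2658, f(-1.95) ≈ 0.3772, f(-1.25) ≈ 0.5353, f(-0.55) ≈ 0.7596, f(0.15) ≈ 1.0779.
Sum = Δu · [f(-2.65) + f(-1.95) + f(-1.25) + f(-0.55) + f(0.15)].
Sum ≈ 2.1110.

2.1110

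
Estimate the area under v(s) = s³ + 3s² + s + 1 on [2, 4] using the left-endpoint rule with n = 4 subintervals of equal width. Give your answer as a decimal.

Δs = (4 − 2)/4 = 0.5.
Left endpoints: 2, 2.5, 3, 3.5.
v(2) = 23, v(2.5) = 37.875, v(3) = 58, v(3.5) = 84.125.
Sum = Δs · [v(2) + v(2.5) + v(3) + v(3.5)].
Sum = 101.5.

101.5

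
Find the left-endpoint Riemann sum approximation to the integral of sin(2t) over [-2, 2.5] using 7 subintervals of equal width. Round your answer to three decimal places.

0.149

Δt = (2.5 − (-2))/7 = 9/14.
Left endpoints: -2, -19/14, -5/7, -1/14, 4/7, 17/14, 13/7.
f(-2) ≈ 0.757, f(-19/14) ≈ -0.414, f(-5/7) ≈ -0.990, f(-1/14) ≈ -0.142, f(4/7) ≈ 0.910, f(17/14) ≈ 0.654, f(13/7) ≈ -0.542.
Sum = Δt · [f(-2) + f(-19/14) + f(-5/7) + ...].
Sum ≈ 0.149.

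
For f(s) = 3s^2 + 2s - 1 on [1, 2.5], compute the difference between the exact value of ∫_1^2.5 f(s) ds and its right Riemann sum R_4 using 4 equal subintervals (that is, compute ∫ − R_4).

Exact integral: ∫_1^2.5 f(s) ds = 18.375.
R_4 = 21.99609375.
Error = 18.375 − 21.99609375 = -3.62109375.

-3.62109375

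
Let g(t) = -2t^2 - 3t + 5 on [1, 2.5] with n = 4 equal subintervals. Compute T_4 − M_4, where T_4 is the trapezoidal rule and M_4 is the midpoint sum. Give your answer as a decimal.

-0.10546875

T_4 = -10.1953125.
M_4 = -10.08984375.
T_4 − M_4 = -0.10546875.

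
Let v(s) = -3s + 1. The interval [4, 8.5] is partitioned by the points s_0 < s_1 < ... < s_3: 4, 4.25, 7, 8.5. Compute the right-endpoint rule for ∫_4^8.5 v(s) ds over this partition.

Subinterval widths: 0.25, 2.75, 1.5.
Right endpoints: 4.25, 7, 8.5.
v(4.25) = -11.75, v(7) = -20, v(8.5) = -24.5.
Sum = Σ Δs_i · v(s_i).
Sum = -94.6875.

-94.6875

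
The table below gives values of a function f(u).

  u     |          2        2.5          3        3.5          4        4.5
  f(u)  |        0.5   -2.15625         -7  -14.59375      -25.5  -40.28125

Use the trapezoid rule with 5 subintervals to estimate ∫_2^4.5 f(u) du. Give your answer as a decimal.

-34.5703125

Δu = 0.5.
T_5 = (0.5/2)·[0.5 + 2·(-2.15625) + 2·(-7) + 2·(-14.59375) + 2·(-25.5) + (-40.28125)] = -34.5703125.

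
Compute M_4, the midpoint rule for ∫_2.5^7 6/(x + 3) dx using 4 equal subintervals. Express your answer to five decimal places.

Δx = (7 − 2.5)/4 = 1.125.
Midpoints: 3.0625, 4.1875, 5.3125, 6.4375.
f(3.0625) = 96/97, f(4.1875) = 96/115, f(5.3125) = 96/133, f(6.4375) = 96/151.
Sum = Δx · [f(3.0625) + f(4.1875) + f(5.3125) + f(6.4375)].
Sum ≈ 3.57979.

3.57979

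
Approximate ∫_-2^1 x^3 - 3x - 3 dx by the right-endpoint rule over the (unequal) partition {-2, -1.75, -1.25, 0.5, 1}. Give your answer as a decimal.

Subinterval widths: 0.25, 0.5, 1.75, 0.5.
Right endpoints: -1.75, -1.25, 0.5, 1.
f(-1.75) = -3.109375, f(-1.25) = -1.203125, f(0.5) = -4.375, f(1) = -5.
Sum = Σ Δx_i · f(x_i).
Sum = -11.53515625.

-11.53515625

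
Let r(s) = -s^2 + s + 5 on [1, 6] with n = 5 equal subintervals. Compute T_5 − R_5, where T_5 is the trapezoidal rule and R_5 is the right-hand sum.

T_5 = -30.
R_5 = -45.
T_5 − R_5 = 15.

15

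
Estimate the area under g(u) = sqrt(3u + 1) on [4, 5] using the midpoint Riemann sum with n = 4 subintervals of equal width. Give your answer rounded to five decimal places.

3.80629

Δu = (5 − 4)/4 = 0.25.
Midpoints: 4.125, 4.375, 4.625, 4.875.
g(4.125) ≈ 3.65718, g(4.375) ≈ 3.75832, g(4.625) ≈ 3.85681, g(4.875) ≈ 3.95285.
Sum = Δu · [g(4.125) + g(4.375) + g(4.625) + g(4.875)].
Sum ≈ 3.80629.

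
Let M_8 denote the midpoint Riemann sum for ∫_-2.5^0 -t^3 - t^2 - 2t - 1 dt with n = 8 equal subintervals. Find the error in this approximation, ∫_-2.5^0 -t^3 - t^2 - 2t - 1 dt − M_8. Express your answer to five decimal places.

0.05595

Exact integral: ∫_-2.5^0 f(t) dt ≈ 8.3072917.
M_8 ≈ 8.2513428.
Error ≈ 8.3072917 − 8.2513428 ≈ 0.05595.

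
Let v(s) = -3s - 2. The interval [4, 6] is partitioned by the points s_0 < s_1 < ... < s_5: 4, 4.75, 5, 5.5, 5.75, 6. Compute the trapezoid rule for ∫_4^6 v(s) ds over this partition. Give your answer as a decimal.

Subinterval widths: 0.75, 0.25, 0.5, 0.25, 0.25.
v(4) = -14, v(4.75) = -16.25, v(5) = -17, v(5.5) = -18.5, v(5.75) = -19.25, v(6) = -20.
On each subinterval the trapezoid contributes (Δs_i/2)·[v(s_{i-1}) + v(s_i)].
Sum = -34.

-34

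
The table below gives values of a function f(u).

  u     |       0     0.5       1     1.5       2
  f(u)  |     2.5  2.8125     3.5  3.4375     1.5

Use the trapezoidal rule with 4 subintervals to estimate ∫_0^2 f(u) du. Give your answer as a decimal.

Δu = 0.5.
T_4 = (0.5/2)·[2.5 + 2·2.8125 + 2·3.5 + 2·3.4375 + 1.5] = 5.875.

5.875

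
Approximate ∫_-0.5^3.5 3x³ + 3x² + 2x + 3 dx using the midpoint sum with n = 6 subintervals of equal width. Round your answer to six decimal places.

177.055556

Δx = (3.5 − (-0.5))/6 = 2/3.
Midpoints: -1/6, 0.5, 7/6, 11/6, 2.5, 19/6.
f(-1/6) = 197/72, f(0.5) = 5.125, f(7/6) = 1021/72, f(11/6) = 2537/72, f(2.5) = 73.625, f(19/6) = 9697/72.
Sum = Δx · [f(-1/6) + f(0.5) + f(7/6) + ...].
Sum ≈ 177.055556.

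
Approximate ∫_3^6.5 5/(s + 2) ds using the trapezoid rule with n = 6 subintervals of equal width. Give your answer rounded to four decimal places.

2.6568

Δs = (6.5 − 3)/6 = 7/12.
f(3) = 1, f(43/12) = 60/67, f(25/6) = 30/37, f(4.75) = 20/27, f(16/3) = 15/22, f(71/12) = 12/19, f(6.5) = 10/17.
T_6 = (Δs/2)·[f(s_0) + 2f(s_1) + ... + 2f(s_{5}) + f(s_6)].
Sum ≈ 2.6568.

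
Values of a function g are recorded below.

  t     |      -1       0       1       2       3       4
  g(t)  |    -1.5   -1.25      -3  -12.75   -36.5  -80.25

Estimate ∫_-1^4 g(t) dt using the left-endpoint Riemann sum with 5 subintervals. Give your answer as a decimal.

Δt = 1.
Sum = 1·[(-1.5) + (-1.25) + (-3) + (-12.75) + (-36.5)] = -55.

-55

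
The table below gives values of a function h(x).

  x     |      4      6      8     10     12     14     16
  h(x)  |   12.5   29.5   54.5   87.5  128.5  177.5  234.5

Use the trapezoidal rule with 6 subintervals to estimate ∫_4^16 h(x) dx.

Δx = 2.
T_6 = (2/2)·[12.5 + 2·29.5 + 2·54.5 + 2·87.5 + 2·128.5 + 2·177.5 + 234.5] = 1202.

1202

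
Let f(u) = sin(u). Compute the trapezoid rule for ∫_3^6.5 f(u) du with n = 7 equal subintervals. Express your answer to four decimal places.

Δu = (6.5 − 3)/7 = 0.5.
f(3) ≈ 0.1411, f(3.5) ≈ -0.3508, f(4) ≈ -0.7568, f(4.5) ≈ -0.9775, f(5) ≈ -0.9589, f(5.5) ≈ -0.7055, f(6) ≈ -0.2794, f(6.5) ≈ 0.2151.
T_7 = (Δu/2)·[f(u_0) + 2f(u_1) + ... + 2f(u_{6}) + f(u_7)].
Sum ≈ -1.9254.

-1.9254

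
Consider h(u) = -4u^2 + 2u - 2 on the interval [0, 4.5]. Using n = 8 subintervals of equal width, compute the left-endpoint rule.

-90.94921875

Δu = (4.5 − 0)/8 = 0.5625.
Left endpoints: 0, 0.5625, 1.125, 1.6875, 2.25, 2.8125, 3.375, 3.9375.
h(0) = -2, h(0.5625) = -2.140625, h(1.125) = -4.8125, h(1.6875) = -10.015625, h(2.25) = -17.75, h(2.8125) = -28.015625, h(3.375) = -40.8125, h(3.9375) = -56.140625.
Sum = Δu · [h(0) + h(0.5625) + h(1.125) + ...].
Sum = -90.94921875.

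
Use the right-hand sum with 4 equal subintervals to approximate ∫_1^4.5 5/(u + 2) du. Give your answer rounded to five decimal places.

Δu = (4.5 − 1)/4 = 0.875.
Right endpoints: 1.875, 2.75, 3.625, 4.5.
f(1.875) = 40/31, f(2.75) = 20/19, f(3.625) = 8/9, f(4.5) = 10/13.
Sum = Δu · [f(1.875) + f(2.75) + f(3.625) + f(4.5)].
Sum ≈ 3.50094.

3.50094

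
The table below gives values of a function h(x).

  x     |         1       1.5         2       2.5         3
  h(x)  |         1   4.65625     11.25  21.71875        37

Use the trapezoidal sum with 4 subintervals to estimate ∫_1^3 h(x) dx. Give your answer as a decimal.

28.3125

Δx = 0.5.
T_4 = (0.5/2)·[1 + 2·4.65625 + 2·11.25 + 2·21.71875 + 37] = 28.3125.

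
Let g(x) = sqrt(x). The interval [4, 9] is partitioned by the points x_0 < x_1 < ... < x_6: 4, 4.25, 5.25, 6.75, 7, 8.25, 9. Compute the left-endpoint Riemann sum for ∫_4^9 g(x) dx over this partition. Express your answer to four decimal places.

12.1094

Subinterval widths: 0.25, 1, 1.5, 0.25, 1.25, 0.75.
Left endpoints: 4, 4.25, 5.25, 6.75, 7, 8.25.
g(4) ≈ 2.0000, g(4.25) ≈ 2.0616, g(5.25) ≈ 2.2913, g(6.75) ≈ 2.5981, g(7) ≈ 2.6458, g(8.25) ≈ 2.8723.
Sum = Σ Δx_i · g(x_i).
Sum ≈ 12.1094.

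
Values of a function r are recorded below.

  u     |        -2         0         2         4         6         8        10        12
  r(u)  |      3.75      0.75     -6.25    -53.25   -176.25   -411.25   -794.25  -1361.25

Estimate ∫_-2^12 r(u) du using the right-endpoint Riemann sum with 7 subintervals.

-5603.5

Δu = 2.
Sum = 2·[0.75 + (-6.25) + (-53.25) + (-176.25) + (-411.25) + (-794.25) + (-1361.25)] = -5603.5.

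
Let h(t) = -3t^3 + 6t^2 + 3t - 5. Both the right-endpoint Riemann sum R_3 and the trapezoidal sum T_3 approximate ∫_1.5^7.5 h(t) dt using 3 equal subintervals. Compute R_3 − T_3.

-913.5

R_3 = -2532.75.
T_3 = -1619.25.
R_3 − T_3 = -913.5.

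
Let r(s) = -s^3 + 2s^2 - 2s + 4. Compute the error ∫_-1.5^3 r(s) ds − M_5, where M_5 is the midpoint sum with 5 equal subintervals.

-0.0759375

Exact integral: ∫_-1.5^3 r(s) ds = 12.515625.
M_5 = 12.5915625.
Error = 12.515625 − 12.5915625 = -0.0759375.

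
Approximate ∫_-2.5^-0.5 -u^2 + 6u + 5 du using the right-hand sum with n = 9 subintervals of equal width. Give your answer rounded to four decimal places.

Δu = (-0.5 − (-2.5))/9 = 2/9.
Right endpoints: -41/18, -37/18, -11/6, -29/18, -25/18, -7/6, -17/18, -13/18, -0.5.
f(-41/18) = -4489/324, f(-37/18) = -3745/324, f(-11/6) = -337/36, f(-29/18) = -2353/324, f(-25/18) = -1705/324, f(-7/6) = -121/36, f(-17/18) = -505/324, f(-13/18) = 47/324, f(-0.5) = 1.75.
Sum = Δu · [f(-41/18) + f(-37/18) + f(-11/6) + ...].
Sum ≈ -11.1831.

-11.1831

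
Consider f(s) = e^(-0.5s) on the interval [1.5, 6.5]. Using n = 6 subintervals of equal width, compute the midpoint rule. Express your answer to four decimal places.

Δs = (6.5 − 1.5)/6 = 5/6.
Midpoints: 23/12, 2.75, 43/12, 53/12, 5.25, 73/12.
f(23/12) ≈ 0.3835, f(2.75) ≈ 0.2528, f(43/12) ≈ 0.1667, f(53/12) ≈ 0.1099, f(5.25) ≈ 0.0724, f(73/12) ≈ 0.0478.
Sum = Δs · [f(23/12) + f(2.75) + f(43/12) + ...].
Sum ≈ 0.8609.

0.8609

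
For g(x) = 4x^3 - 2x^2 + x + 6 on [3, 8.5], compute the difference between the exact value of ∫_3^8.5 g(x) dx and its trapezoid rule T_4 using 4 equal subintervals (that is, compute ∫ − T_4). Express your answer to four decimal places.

-116.1159

Exact integral: ∫_3^8.5 g(x) dx ≈ 4812.270833.
T_4 = 4928.38671875.
Error ≈ 4812.270833 − 4928.38671875 ≈ -116.1159.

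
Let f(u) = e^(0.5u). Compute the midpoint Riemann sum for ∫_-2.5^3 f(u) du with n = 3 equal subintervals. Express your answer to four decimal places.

8.1037

Δu = (3 − (-2.5))/3 = 11/6.
Midpoints: -19/12, 0.25, 25/12.
f(-19/12) ≈ 0.4531, f(0.25) ≈ 1.1331, f(25/12) ≈ 2.8339.
Sum = Δu · [f(-19/12) + f(0.25) + f(25/12)].
Sum ≈ 8.1037.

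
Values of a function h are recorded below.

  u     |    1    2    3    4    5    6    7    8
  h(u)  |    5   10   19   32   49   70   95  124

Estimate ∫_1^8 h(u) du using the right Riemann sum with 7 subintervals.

Δu = 1.
Sum = 1·[10 + 19 + 32 + 49 + 70 + 95 + 124] = 399.

399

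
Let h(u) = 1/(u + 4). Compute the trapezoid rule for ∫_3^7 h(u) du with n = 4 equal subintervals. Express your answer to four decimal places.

0.4530

Δu = (7 − 3)/4 = 1.
h(3) = 1/7, h(4) = 0.125, h(5) = 1/9, h(6) = 0.1, h(7) = 1/11.
T_4 = (Δu/2)·[h(u_0) + 2h(u_1) + 2h(u_2) + 2h(u_3) + h(u_4)].
Sum ≈ 0.4530.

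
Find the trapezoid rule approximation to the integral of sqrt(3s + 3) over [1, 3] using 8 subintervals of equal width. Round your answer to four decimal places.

5.9707

Δs = (3 − 1)/8 = 0.25.
f(1) ≈ 2.4495, f(1.25) ≈ 2.5981, f(1.5) ≈ 2.7386, f(1.75) ≈ 2.8723, f(2) ≈ 3.0000, f(2.25) ≈ 3.1225, f(2.5) ≈ 3.2404, f(2.75) ≈ 3.3541, f(3) ≈ 3.4641.
T_8 = (Δs/2)·[f(s_0) + 2f(s_1) + ... + 2f(s_{7}) + f(s_8)].
Sum ≈ 5.9707.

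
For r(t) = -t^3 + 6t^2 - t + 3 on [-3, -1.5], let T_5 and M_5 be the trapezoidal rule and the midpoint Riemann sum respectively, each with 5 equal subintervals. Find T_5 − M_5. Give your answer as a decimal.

T_5 = 74.39625.
M_5 = 73.9659375.
T_5 − M_5 = 0.4303125.

0.4303125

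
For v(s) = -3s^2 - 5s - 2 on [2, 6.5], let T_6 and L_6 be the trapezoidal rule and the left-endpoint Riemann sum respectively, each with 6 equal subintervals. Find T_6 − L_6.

-51.46875

T_6 = -372.515625.
L_6 = -321.046875.
T_6 − L_6 = -51.46875.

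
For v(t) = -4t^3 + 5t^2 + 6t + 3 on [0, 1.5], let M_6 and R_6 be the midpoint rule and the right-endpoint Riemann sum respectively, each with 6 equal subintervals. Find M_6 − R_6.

M_6 = 11.84375.
R_6 = 12.59375.
M_6 − R_6 = -0.75.

-0.75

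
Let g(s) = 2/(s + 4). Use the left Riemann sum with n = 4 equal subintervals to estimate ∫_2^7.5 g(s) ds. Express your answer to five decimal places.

1.41711

Δs = (7.5 − 2)/4 = 1.375.
Left endpoints: 2, 3.375, 4.75, 6.125.
g(2) = 1/3, g(3.375) = 16/59, g(4.75) = 8/35, g(6.125) = 16/81.
Sum = Δs · [g(2) + g(3.375) + g(4.75) + g(6.125)].
Sum ≈ 1.41711.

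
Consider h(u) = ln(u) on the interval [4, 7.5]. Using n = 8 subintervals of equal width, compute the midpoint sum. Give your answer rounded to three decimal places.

Δu = (7.5 − 4)/8 = 0.4375.
Midpoints: 4.21875, 4.65625, 5.09375, 5.53125, 5.96875, 6.40625, 6.84375, 7.28125.
h(4.21875) ≈ 1.440, h(4.65625) ≈ 1.538, h(5.09375) ≈ 1.628, h(5.53125) ≈ 1.710, h(5.96875) ≈ 1.787, h(6.40625) ≈ 1.857, h(6.84375) ≈ 1.923, h(7.28125) ≈ 1.985.
Sum = Δu · [h(4.21875) + h(4.65625) + h(5.09375) + ...].
Sum ≈ 6.068.

6.068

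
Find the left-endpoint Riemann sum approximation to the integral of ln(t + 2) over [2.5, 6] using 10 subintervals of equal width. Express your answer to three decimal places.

Δt = (6 − 2.5)/10 = 0.35.
Left endpoints: 2.5, 2.85, 3.2, 3.55, 3.9, 4.25, 4.6, 4.95, 5.3, 5.65.
f(2.5) ≈ 1.504, f(2.85) ≈ 1.579, f(3.2) ≈ 1.649, f(3.55) ≈ 1.714, f(3.9) ≈ 1.775, f(4.25) ≈ 1.833, f(4.6) ≈ 1.887, f(4.95) ≈ 1.939, f(5.3) ≈ 1.988, f(5.65) ≈ 2.035.
Sum = Δt · [f(2.5) + f(2.85) + f(3.2) + ...].
Sum ≈ 6.266.

6.266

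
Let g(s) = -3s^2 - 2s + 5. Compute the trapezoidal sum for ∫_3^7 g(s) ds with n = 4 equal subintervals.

-338

Δs = (7 − 3)/4 = 1.
g(3) = -28, g(4) = -51, g(5) = -80, g(6) = -115, g(7) = -156.
T_4 = (Δs/2)·[g(s_0) + 2g(s_1) + 2g(s_2) + 2g(s_3) + g(s_4)].
Sum = -338.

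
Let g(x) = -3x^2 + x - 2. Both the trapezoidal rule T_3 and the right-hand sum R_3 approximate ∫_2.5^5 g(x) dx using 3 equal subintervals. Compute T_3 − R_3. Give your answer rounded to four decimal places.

22.3958

T_3 ≈ -105.868056.
R_3 ≈ -128.263889.
T_3 − R_3 ≈ 22.3958.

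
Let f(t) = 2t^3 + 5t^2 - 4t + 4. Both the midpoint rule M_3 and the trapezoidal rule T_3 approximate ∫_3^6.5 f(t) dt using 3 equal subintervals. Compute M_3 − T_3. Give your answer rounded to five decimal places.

M_3 ≈ 1198.9403935.
T_3 ≈ 1238.8379630.
M_3 − T_3 ≈ -39.89757.

-39.89757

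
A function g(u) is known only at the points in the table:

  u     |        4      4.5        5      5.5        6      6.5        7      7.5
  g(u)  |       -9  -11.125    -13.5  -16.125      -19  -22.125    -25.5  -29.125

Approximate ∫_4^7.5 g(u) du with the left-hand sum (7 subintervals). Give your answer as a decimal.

Δu = 0.5.
Sum = 0.5·[(-9) + (-11.125) + (-13.5) + (-16.125) + (-19) + (-22.125) + (-25.5)] = -58.1875.

-58.1875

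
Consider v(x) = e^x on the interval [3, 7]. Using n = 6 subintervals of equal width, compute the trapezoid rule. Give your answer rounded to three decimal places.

1116.127

Δx = (7 − 3)/6 = 2/3.
v(3) ≈ 20.086, v(11/3) ≈ 39.121, v(13/3) ≈ 76.198, v(5) ≈ 148.413, v(17/3) ≈ 289.069, v(19/3) ≈ 563.030, v(7) ≈ 1096.633.
T_6 = (Δx/2)·[v(x_0) + 2v(x_1) + ... + 2v(x_{5}) + v(x_6)].
Sum ≈ 1116.127.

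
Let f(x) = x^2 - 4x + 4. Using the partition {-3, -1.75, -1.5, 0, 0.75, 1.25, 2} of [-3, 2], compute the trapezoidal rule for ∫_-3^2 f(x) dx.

Subinterval widths: 1.25, 0.25, 1.5, 0.75, 0.5, 0.75.
f(-3) = 25, f(-1.75) = 14.0625, f(-1.5) = 12.25, f(0) = 4, f(0.75) = 1.5625, f(1.25) = 0.5625, f(2) = 0.
On each subinterval the trapezoid contributes (Δx_i/2)·[f(x_{i-1}) + f(x_i)].
Sum = 42.71875.

42.71875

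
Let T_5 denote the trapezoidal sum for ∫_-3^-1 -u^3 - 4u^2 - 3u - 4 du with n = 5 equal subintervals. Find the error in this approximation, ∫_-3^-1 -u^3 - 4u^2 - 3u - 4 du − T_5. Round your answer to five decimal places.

-0.10667

Exact integral: ∫_-3^-1 f(u) du ≈ -10.6666667.
T_5 = -10.56.
Error ≈ -10.6666667 − (-10.56) ≈ -0.10667.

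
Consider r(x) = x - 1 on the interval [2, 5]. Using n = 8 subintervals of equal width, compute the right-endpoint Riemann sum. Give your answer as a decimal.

Δx = (5 − 2)/8 = 0.375.
Right endpoints: 2.375, 2.75, 3.125, 3.5, 3.875, 4.25, 4.625, 5.
r(2.375) = 1.375, r(2.75) = 1.75, r(3.125) = 2.125, r(3.5) = 2.5, r(3.875) = 2.875, r(4.25) = 3.25, r(4.625) = 3.625, r(5) = 4.
Sum = Δx · [r(2.375) + r(2.75) + r(3.125) + ...].
Sum = 8.0625.

8.0625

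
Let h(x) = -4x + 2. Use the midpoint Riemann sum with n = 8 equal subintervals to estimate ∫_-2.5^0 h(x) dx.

Δx = (0 − (-2.5))/8 = 0.3125.
Midpoints: -2.34375, -2.03125, -1.71875, -1.40625, -1.09375, -0.78125, -0.46875, -0.15625.
h(-2.34375) = 11.375, h(-2.03125) = 10.125, h(-1.71875) = 8.875, h(-1.40625) = 7.625, h(-1.09375) = 6.375, h(-0.78125) = 5.125, h(-0.46875) = 3.875, h(-0.15625) = 2.625.
Sum = Δx · [h(-2.34375) + h(-2.03125) + h(-1.71875) + ...].
Sum = 17.5.

17.5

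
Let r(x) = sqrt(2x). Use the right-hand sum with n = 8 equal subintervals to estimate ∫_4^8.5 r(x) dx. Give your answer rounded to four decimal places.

16.1830

Δx = (8.5 − 4)/8 = 0.5625.
Right endpoints: 4.5625, 5.125, 5.6875, 6.25, 6.8125, 7.375, 7.9375, 8.5.
r(4.5625) ≈ 3.0208, r(5.125) ≈ 3.2016, r(5.6875) ≈ 3.3727, r(6.25) ≈ 3.5355, r(6.8125) ≈ 3.6912, r(7.375) ≈ 3.8406, r(7.9375) ≈ 3.9843, r(8.5) ≈ 4.1231.
Sum = Δx · [r(4.5625) + r(5.125) + r(5.6875) + ...].
Sum ≈ 16.1830.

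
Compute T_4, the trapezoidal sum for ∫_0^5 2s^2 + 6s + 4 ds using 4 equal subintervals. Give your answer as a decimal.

180.9375

Δs = (5 − 0)/4 = 1.25.
f(0) = 4, f(1.25) = 14.625, f(2.5) = 31.5, f(3.75) = 54.625, f(5) = 84.
T_4 = (Δs/2)·[f(s_0) + 2f(s_1) + 2f(s_2) + 2f(s_3) + f(s_4)].
Sum = 180.9375.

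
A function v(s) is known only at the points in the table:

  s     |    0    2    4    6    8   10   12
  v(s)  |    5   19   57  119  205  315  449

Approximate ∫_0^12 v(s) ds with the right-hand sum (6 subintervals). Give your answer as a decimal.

2328

Δs = 2.
Sum = 2·[19 + 57 + 119 + 205 + 315 + 449] = 2328.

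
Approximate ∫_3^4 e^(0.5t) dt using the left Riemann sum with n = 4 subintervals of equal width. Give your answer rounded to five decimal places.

Δt = (4 − 3)/4 = 0.25.
Left endpoints: 3, 3.25, 3.5, 3.75.
f(3) ≈ 4.48169, f(3.25) ≈ 5.07842, f(3.5) ≈ 5.75460, f(3.75) ≈ 6.52082.
Sum = Δt · [f(3) + f(3.25) + f(3.5) + f(3.75)].
Sum ≈ 5.45888.

5.45888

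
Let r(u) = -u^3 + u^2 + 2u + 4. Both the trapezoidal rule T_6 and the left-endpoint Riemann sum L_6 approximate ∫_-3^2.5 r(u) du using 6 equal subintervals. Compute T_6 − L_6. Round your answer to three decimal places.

T_6 ≈ 45.29065.
L_6 ≈ 61.04586.
T_6 − L_6 ≈ -15.755.

-15.755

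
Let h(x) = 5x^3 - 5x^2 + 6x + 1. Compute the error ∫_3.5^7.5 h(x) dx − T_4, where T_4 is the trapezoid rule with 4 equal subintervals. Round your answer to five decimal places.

-51.66667

Exact integral: ∫_3.5^7.5 h(x) dx ≈ 3271.8333333.
T_4 = 3323.5.
Error ≈ 3271.8333333 − 3323.5 ≈ -51.66667.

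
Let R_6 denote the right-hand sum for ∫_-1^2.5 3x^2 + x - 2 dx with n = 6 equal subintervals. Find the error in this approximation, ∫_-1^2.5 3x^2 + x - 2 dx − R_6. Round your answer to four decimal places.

-6.2101

Exact integral: ∫_-1^2.5 f(x) dx = 12.25.
R_6 ≈ 18.460069.
Error ≈ 12.25 − 18.460069 ≈ -6.2101.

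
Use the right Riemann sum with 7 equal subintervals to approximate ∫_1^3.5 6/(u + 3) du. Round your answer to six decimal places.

2.812499

Δu = (3.5 − 1)/7 = 5/14.
Right endpoints: 19/14, 12/7, 29/14, 17/7, 39/14, 22/7, 3.5.
f(19/14) = 84/61, f(12/7) = 14/11, f(29/14) = 84/71, f(17/7) = 21/19, f(39/14) = 28/27, f(22/7) = 42/43, f(3.5) = 12/13.
Sum = Δu · [f(19/14) + f(12/7) + f(29/14) + ...].
Sum ≈ 2.812499.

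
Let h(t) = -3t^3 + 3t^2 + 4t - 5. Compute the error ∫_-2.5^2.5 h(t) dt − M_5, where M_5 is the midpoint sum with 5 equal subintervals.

Exact integral: ∫_-2.5^2.5 h(t) dt = 6.25.
M_5 = 5.
Error = 6.25 − 5 = 1.25.

1.25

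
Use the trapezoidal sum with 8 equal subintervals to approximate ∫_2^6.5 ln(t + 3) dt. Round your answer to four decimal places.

Δt = (6.5 − 2)/8 = 0.5625.
f(2) ≈ 1.6094, f(2.5625) ≈ 1.7160, f(3.125) ≈ 1.8124, f(3.6875) ≈ 1.9002, f(4.25) ≈ 1.9810, f(4.8125) ≈ 2.0557, f(5.375) ≈ 2.1253, f(5.9375) ≈ 2.1903, f(6.5) ≈ 2.2513.
T_8 = (Δt/2)·[f(t_0) + 2f(t_1) + ... + 2f(t_{7}) + f(t_8)].
Sum ≈ 8.8376.

8.8376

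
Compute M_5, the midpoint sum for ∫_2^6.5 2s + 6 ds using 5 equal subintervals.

Δs = (6.5 − 2)/5 = 0.9.
Midpoints: 2.45, 3.35, 4.25, 5.15, 6.05.
f(2.45) = 10.9, f(3.35) = 12.7, f(4.25) = 14.5, f(5.15) = 16.3, f(6.05) = 18.1.
Sum = Δs · [f(2.45) + f(3.35) + f(4.25) + f(5.15) + f(6.05)].
Sum = 65.25.

65.25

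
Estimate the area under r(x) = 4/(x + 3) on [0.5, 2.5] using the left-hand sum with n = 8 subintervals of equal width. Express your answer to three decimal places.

1.861

Δx = (2.5 − 0.5)/8 = 0.25.
Left endpoints: 0.5, 0.75, 1, 1.25, 1.5, 1.75, 2, 2.25.
r(0.5) = 8/7, r(0.75) = 16/15, r(1) = 1, r(1.25) = 16/17, r(1.5) = 8/9, r(1.75) = 16/19, r(2) = 0.8, r(2.25) = 16/21.
Sum = Δx · [r(0.5) + r(0.75) + r(1) + ...].
Sum ≈ 1.861.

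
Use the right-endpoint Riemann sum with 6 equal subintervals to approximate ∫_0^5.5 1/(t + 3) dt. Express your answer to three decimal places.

Δt = (5.5 − 0)/6 = 11/12.
Right endpoints: 11/12, 11/6, 2.75, 11/3, 55/12, 5.5.
f(11/12) = 12/47, f(11/6) = 6/29, f(2.75) = 4/23, f(11/3) = 0.15, f(55/12) = 12/91, f(5.5) = 2/17.
Sum = Δt · [f(11/12) + f(11/6) + f(2.75) + ...].
Sum ≈ 0.949.

0.949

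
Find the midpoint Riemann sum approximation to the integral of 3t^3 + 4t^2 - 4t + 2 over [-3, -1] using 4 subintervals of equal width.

-4.75

Δt = (-1 − (-3))/4 = 0.5.
Midpoints: -2.75, -2.25, -1.75, -1.25.
f(-2.75) = -19.140625, f(-2.25) = -2.921875, f(-1.75) = 5.171875, f(-1.25) = 7.390625.
Sum = Δt · [f(-2.75) + f(-2.25) + f(-1.75) + f(-1.25)].
Sum = -4.75.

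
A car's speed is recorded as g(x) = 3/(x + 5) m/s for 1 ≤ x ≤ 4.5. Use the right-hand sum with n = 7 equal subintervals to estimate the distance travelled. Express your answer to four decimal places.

Δx = (4.5 − 1)/7 = 0.5.
Right endpoints: 1.5, 2, 2.5, 3, 3.5, 4, 4.5.
g(1.5) = 6/13, g(2) = 3/7, g(2.5) = 0.4, g(3) = 0.375, g(3.5) = 6/17, g(4) = 1/3, g(4.5) = 6/19.
Sum = Δx · [g(1.5) + g(2) + g(2.5) + ...].
Sum ≈ 1.3336.

1.3336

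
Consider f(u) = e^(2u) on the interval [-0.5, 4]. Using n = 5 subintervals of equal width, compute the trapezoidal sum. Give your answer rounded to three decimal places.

1872.497

Δu = (4 − (-0.5))/5 = 0.9.
f(-0.5) ≈ 0.368, f(0.4) ≈ 2.226, f(1.3) ≈ 13.464, f(2.2) ≈ 81.451, f(3.1) ≈ 492.749, f(4) ≈ 2980.958.
T_5 = (Δu/2)·[f(u_0) + 2f(u_1) + ... + 2f(u_{4}) + f(u_5)].
Sum ≈ 1872.497.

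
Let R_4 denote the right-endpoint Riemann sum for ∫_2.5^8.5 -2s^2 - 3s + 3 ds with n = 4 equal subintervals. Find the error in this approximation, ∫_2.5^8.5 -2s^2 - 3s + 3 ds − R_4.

Exact integral: ∫_2.5^8.5 f(s) ds = -480.
R_4 = -597.
Error = -480 − (-597) = 117.

117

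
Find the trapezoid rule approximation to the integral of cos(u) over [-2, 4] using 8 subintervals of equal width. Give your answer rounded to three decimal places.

Δu = (4 − (-2))/8 = 0.75.
f(-2) ≈ -0.416, f(-1.25) ≈ 0.315, f(-0.5) ≈ 0.878, f(0.25) ≈ 0.969, f(1) ≈ 0.540, f(1.75) ≈ -0.178, f(2.5) ≈ -0.801, f(3.25) ≈ -0.994, f(4) ≈ -0.654.
T_8 = (Δu/2)·[f(u_0) + 2f(u_1) + ... + 2f(u_{7}) + f(u_8)].
Sum ≈ 0.145.

0.145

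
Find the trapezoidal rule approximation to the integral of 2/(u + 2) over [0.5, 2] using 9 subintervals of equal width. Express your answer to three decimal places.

Δu = (2 − 0.5)/9 = 1/6.
f(0.5) = 0.8, f(2/3) = 0.75, f(5/6) = 12/17, f(1) = 2/3, f(7/6) = 12/19, f(4/3) = 0.6, f(1.5) = 4/7, f(5/3) = 6/11, f(11/6) = 12/23, f(2) = 0.5.
T_9 = (Δu/2)·[f(u_0) + 2f(u_1) + ... + 2f(u_{8}) + f(u_9)].
Sum ≈ 0.940.

0.940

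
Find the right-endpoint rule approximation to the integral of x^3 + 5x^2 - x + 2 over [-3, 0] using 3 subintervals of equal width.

25

Δx = (0 − (-3))/3 = 1.
Right endpoints: -2, -1, 0.
f(-2) = 16, f(-1) = 7, f(0) = 2.
Sum = Δx · [f(-2) + f(-1) + f(0)].
Sum = 25.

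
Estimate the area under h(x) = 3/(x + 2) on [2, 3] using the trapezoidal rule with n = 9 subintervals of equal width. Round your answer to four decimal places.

Δx = (3 − 2)/9 = 1/9.
h(2) = 0.75, h(19/9) = 27/37, h(20/9) = 27/38, h(7/3) = 9/13, h(22/9) = 0.675, h(23/9) = 27/41, h(8/3) = 9/14, h(25/9) = 27/43, h(26/9) = 27/44, h(3) = 0.6.
T_9 = (Δx/2)·[h(x_0) + 2h(x_1) + ... + 2h(x_{8}) + h(x_9)].
Sum ≈ 0.6695.

0.6695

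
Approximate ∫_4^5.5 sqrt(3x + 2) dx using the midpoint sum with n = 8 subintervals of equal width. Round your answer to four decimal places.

6.0419

Δx = (5.5 − 4)/8 = 0.1875.
Midpoints: 4.09375, 4.28125, 4.46875, 4.65625, 4.84375, 5.03125, 5.21875, 5.40625.
f(4.09375) ≈ 3.7791, f(4.28125) ≈ 3.8528, f(4.46875) ≈ 3.9251, f(4.65625) ≈ 3.9961, f(4.84375) ≈ 4.0659, f(5.03125) ≈ 4.1345, f(5.21875) ≈ 4.2019, f(5.40625) ≈ 4.2683.
Sum = Δx · [f(4.09375) + f(4.28125) + f(4.46875) + ...].
Sum ≈ 6.0419.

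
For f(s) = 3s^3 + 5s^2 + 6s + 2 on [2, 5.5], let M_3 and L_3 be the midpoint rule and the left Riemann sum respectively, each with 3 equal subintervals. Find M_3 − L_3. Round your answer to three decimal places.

M_3 ≈ 1008.62182.
L_3 ≈ 688.80324.
M_3 − L_3 ≈ 319.819.

319.819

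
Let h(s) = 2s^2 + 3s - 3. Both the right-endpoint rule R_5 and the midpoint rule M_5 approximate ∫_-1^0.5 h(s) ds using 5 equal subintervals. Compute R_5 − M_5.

R_5 = -4.38.
M_5 = -4.8975.
R_5 − M_5 = 0.5175.

0.5175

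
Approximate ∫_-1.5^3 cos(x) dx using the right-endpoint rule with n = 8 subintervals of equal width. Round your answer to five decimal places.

Δx = (3 − (-1.5))/8 = 0.5625.
Right endpoints: -0.9375, -0.375, 0.1875, 0.75, 1.3125, 1.875, 2.4375, 3.
f(-0.9375) ≈ 0.59181, f(-0.375) ≈ 0.93051, f(0.1875) ≈ 0.98247, f(0.75) ≈ 0.73169, f(1.3125) ≈ 0.25543, f(1.875) ≈ -0.29953, f(2.4375) ≈ -0.76220, f(3) ≈ -0.98999.
Sum = Δx · [f(-0.9375) + f(-0.375) + f(0.1875) + ...].
Sum ≈ 0.81010.

0.81010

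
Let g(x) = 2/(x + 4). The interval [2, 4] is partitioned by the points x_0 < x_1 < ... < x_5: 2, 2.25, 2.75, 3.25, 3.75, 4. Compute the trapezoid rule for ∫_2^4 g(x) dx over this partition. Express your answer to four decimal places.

Subinterval widths: 0.25, 0.5, 0.5, 0.5, 0.25.
g(2) = 1/3, g(2.25) = 0.32, g(2.75) = 8/27, g(3.25) = 8/29, g(3.75) = 8/31, g(4) = 0.25.
On each subinterval the trapezoid contributes (Δx_i/2)·[g(x_{i-1}) + g(x_i)].
Sum ≈ 0.5758.

0.5758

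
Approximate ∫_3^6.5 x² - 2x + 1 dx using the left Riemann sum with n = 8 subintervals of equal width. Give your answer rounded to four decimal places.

47.1611

Δx = (6.5 − 3)/8 = 0.4375.
Left endpoints: 3, 3.4375, 3.875, 4.3125, 4.75, 5.1875, 5.625, 6.0625.
f(3) = 4, f(3.4375) = 5.94140625, f(3.875) = 8.265625, f(4.3125) = 10.97265625, f(4.75) = 14.0625, f(5.1875) = 17.53515625, f(5.625) = 21.390625, f(6.0625) = 25.62890625.
Sum = Δx · [f(3) + f(3.4375) + f(3.875) + ...].
Sum ≈ 47.1611.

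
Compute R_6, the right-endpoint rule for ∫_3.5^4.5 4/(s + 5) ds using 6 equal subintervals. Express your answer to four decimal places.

Δs = (4.5 − 3.5)/6 = 1/6.
Right endpoints: 11/3, 23/6, 4, 25/6, 13/3, 4.5.
f(11/3) = 6/13, f(23/6) = 24/53, f(4) = 4/9, f(25/6) = 24/55, f(13/3) = 3/7, f(4.5) = 8/19.
Sum = Δs · [f(11/3) + f(23/6) + f(4) + ...].
Sum ≈ 0.4408.

0.4408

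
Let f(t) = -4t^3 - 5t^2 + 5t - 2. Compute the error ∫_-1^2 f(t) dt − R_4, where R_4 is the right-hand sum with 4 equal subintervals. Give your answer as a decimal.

Exact integral: ∫_-1^2 f(t) dt = -28.5.
R_4 = -45.09375.
Error = -28.5 − (-45.09375) = 16.59375.

16.59375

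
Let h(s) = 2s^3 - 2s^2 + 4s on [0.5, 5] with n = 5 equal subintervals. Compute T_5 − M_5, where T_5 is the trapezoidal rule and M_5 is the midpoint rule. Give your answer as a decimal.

13.213125

T_5 = 287.5275.
M_5 = 274.314375.
T_5 − M_5 = 13.213125.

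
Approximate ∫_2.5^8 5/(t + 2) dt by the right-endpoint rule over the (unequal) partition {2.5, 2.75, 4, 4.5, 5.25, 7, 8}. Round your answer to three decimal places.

Subinterval widths: 0.25, 1.25, 0.5, 0.75, 1.75, 1.
Right endpoints: 2.75, 4, 4.5, 5.25, 7, 8.
f(2.75) = 20/19, f(4) = 5/6, f(4.5) = 10/13, f(5.25) = 20/29, f(7) = 5/9, f(8) = 0.5.
Sum = Σ Δt_i · f(t_i).
Sum ≈ 3.679.

3.679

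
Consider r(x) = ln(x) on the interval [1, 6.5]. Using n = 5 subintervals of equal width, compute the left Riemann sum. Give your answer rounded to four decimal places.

5.5551

Δx = (6.5 − 1)/5 = 1.1.
Left endpoints: 1, 2.1, 3.2, 4.3, 5.4.
r(1) ≈ 0.0000, r(2.1) ≈ 0.7419, r(3.2) ≈ 1.1632, r(4.3) ≈ 1.4586, r(5.4) ≈ 1.6864.
Sum = Δx · [r(1) + r(2.1) + r(3.2) + r(4.3) + r(5.4)].
Sum ≈ 5.5551.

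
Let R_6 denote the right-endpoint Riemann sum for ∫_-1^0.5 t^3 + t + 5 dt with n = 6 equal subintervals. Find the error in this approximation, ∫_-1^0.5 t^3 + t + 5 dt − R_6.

-0.31640625

Exact integral: ∫_-1^0.5 f(t) dt = 6.890625.
R_6 = 7.20703125.
Error = 6.890625 − 7.20703125 = -0.31640625.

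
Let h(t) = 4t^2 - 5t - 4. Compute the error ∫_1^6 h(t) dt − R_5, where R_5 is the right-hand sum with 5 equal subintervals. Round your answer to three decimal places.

-60.833

Exact integral: ∫_1^6 h(t) dt ≈ 179.16667.
R_5 = 240.
Error ≈ 179.16667 − 240 ≈ -60.833.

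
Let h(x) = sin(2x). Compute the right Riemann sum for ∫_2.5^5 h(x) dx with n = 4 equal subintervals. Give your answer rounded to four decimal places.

0.6160

Δx = (5 − 2.5)/4 = 0.625.
Right endpoints: 3.125, 3.75, 4.375, 5.
h(3.125) ≈ -0.0332, h(3.75) ≈ 0.9380, h(4.375) ≈ 0.6247, h(5) ≈ -0.5440.
Sum = Δx · [h(3.125) + h(3.75) + h(4.375) + h(5)].
Sum ≈ 0.6160.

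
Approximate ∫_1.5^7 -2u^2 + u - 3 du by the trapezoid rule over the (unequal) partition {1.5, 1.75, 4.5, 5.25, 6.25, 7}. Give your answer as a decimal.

Subinterval widths: 0.25, 2.75, 0.75, 1, 0.75.
f(1.5) = -6, f(1.75) = -7.375, f(4.5) = -39, f(5.25) = -52.875, f(6.25) = -74.875, f(7) = -94.
On each subinterval the trapezoid contributes (Δu_i/2)·[f(u_{i-1}) + f(u_i)].
Sum = -227.09375.

-227.09375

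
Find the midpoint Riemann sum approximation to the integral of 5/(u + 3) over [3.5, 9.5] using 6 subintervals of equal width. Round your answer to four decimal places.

3.2661

Δu = (9.5 − 3.5)/6 = 1.
Midpoints: 4, 5, 6, 7, 8, 9.
f(4) = 5/7, f(5) = 0.625, f(6) = 5/9, f(7) = 0.5, f(8) = 5/11, f(9) = 5/12.
Sum = Δu · [f(4) + f(5) + f(6) + ...].
Sum ≈ 3.2661.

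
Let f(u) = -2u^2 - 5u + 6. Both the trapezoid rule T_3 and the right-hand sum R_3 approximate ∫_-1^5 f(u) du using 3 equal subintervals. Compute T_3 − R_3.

78

T_3 = -116.
R_3 = -194.
T_3 − R_3 = 78.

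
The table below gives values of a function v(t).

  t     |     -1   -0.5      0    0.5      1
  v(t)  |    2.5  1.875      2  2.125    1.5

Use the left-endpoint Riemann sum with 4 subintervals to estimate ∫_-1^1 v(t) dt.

Δt = 0.5.
Sum = 0.5·[2.5 + 1.875 + 2 + 2.125] = 4.25.

4.25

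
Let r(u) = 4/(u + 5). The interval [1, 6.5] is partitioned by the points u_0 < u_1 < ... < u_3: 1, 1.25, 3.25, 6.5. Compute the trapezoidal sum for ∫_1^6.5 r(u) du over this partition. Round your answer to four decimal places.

Subinterval widths: 0.25, 2, 3.25.
r(1) = 2/3, r(1.25) = 0.64, r(3.25) = 16/33, r(6.5) = 8/23.
On each subinterval the trapezoid contributes (Δu_i/2)·[r(u_{i-1}) + r(u_i)].
Sum ≈ 2.6413.

2.6413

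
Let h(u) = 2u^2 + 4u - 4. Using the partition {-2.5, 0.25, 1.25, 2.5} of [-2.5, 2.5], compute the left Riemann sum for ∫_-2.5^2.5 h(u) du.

-1.84375

Subinterval widths: 2.75, 1, 1.25.
Left endpoints: -2.5, 0.25, 1.25.
h(-2.5) = -1.5, h(0.25) = -2.875, h(1.25) = 4.125.
Sum = Σ Δu_i · h(u_i).
Sum = -1.84375.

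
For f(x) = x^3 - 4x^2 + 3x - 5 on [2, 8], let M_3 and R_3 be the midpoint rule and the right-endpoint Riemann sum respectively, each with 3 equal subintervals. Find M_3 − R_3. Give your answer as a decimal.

M_3 = 386.
R_3 = 734.
M_3 − R_3 = -348.

-348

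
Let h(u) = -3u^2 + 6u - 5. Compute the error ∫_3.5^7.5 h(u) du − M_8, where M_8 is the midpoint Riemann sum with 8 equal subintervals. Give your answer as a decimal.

-0.25

Exact integral: ∫_3.5^7.5 h(u) du = -267.
M_8 = -266.75.
Error = -267 − (-266.75) = -0.25.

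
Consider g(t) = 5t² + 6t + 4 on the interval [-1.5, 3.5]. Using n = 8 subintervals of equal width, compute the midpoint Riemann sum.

126.26953125

Δt = (3.5 − (-1.5))/8 = 0.625.
Midpoints: -1.1875, -0.5625, 0.0625, 0.6875, 1.3125, 1.9375, 2.5625, 3.1875.
g(-1.1875) = 3.92578125, g(-0.5625) = 2.20703125, g(0.0625) = 4.39453125, g(0.6875) = 10.48828125, g(1.3125) = 20.48828125, g(1.9375) = 34.39453125, g(2.5625) = 52.20703125, g(3.1875) = 73.92578125.
Sum = Δt · [g(-1.1875) + g(-0.5625) + g(0.0625) + ...].
Sum = 126.26953125.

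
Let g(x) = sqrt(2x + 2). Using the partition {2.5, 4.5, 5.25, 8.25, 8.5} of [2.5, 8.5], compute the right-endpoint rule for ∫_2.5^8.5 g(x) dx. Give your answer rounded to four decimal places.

Subinterval widths: 2, 0.75, 3, 0.25.
Right endpoints: 4.5, 5.25, 8.25, 8.5.
g(4.5) ≈ 3.3166, g(5.25) ≈ 3.5355, g(8.25) ≈ 4.3012, g(8.5) ≈ 4.3589.
Sum = Σ Δx_i · g(x_i).
Sum ≈ 23.2781.

23.2781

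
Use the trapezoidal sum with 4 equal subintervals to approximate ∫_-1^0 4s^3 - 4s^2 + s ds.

Δs = (0 − (-1))/4 = 0.25.
f(-1) = -9, f(-0.75) = -4.6875, f(-0.5) = -2, f(-0.25) = -0.5625, f(0) = 0.
T_4 = (Δs/2)·[f(s_0) + 2f(s_1) + 2f(s_2) + 2f(s_3) + f(s_4)].
Sum = -2.9375.

-2.9375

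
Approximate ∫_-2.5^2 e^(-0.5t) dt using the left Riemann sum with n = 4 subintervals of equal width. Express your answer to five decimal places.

8.16511

Δt = (2 − (-2.5))/4 = 1.125.
Left endpoints: -2.5, -1.375, -0.25, 0.875.
f(-2.5) ≈ 3.49034, f(-1.375) ≈ 1.98874, f(-0.25) ≈ 1.13315, f(0.875) ≈ 0.64565.
Sum = Δt · [f(-2.5) + f(-1.375) + f(-0.25) + f(0.875)].
Sum ≈ 8.16511.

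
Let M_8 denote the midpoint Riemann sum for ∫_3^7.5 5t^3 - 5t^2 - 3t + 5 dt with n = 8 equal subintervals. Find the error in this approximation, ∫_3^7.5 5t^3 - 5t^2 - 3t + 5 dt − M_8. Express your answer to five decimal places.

Exact integral: ∫_3^7.5 f(t) dt = 3147.328125.
M_8 ≈ 3138.5775146.
Error ≈ 3147.328125 − 3138.5775146 ≈ 8.75061.

8.75061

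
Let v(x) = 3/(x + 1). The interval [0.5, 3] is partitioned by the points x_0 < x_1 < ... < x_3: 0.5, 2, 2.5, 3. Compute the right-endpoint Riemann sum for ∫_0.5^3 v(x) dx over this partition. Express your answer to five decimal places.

Subinterval widths: 1.5, 0.5, 0.5.
Right endpoints: 2, 2.5, 3.
v(2) = 1, v(2.5) = 6/7, v(3) = 0.75.
Sum = Σ Δx_i · v(x_i).
Sum ≈ 2.30357.

2.30357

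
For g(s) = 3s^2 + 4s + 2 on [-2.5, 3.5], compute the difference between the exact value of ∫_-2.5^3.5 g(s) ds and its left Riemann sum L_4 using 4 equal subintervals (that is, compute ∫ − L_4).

24.75

Exact integral: ∫_-2.5^3.5 g(s) ds = 82.5.
L_4 = 57.75.
Error = 82.5 − 57.75 = 24.75.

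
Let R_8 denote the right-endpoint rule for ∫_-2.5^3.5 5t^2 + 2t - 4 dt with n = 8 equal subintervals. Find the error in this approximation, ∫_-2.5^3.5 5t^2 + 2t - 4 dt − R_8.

-18.5625

Exact integral: ∫_-2.5^3.5 f(t) dt = 79.5.
R_8 = 98.0625.
Error = 79.5 − 98.0625 = -18.5625.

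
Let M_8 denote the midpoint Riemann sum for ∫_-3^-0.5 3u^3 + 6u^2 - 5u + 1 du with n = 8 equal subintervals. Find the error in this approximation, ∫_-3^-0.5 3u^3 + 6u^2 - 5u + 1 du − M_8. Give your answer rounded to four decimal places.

-0.1984

Exact integral: ∫_-3^-0.5 f(u) du = 17.421875.
M_8 ≈ 17.620239.
Error ≈ 17.421875 − 17.620239 ≈ -0.1984.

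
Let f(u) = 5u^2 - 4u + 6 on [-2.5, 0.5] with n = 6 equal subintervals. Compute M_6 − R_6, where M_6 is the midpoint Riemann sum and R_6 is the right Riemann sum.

M_6 = 55.9375.
R_6 = 46.375.
M_6 − R_6 = 9.5625.

9.5625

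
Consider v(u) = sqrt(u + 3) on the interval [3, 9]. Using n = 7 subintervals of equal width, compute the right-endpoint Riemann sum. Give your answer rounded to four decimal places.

Δu = (9 − 3)/7 = 6/7.
Right endpoints: 27/7, 33/7, 39/7, 45/7, 51/7, 57/7, 9.
v(27/7) ≈ 2.6186, v(33/7) ≈ 2.7775, v(39/7) ≈ 2.9277, v(45/7) ≈ 3.0706, v(51/7) ≈ 3.2071, v(57/7) ≈ 3.3381, v(9) ≈ 3.4641.
Sum = Δu · [v(27/7) + v(33/7) + v(39/7) + ...].
Sum ≈ 18.3460.

18.3460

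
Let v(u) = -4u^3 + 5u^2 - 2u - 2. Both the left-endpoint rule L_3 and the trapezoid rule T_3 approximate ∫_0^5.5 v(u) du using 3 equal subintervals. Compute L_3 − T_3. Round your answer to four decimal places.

L_3 ≈ -283.810185.
T_3 ≈ -765.289352.
L_3 − T_3 ≈ 481.4792.

481.4792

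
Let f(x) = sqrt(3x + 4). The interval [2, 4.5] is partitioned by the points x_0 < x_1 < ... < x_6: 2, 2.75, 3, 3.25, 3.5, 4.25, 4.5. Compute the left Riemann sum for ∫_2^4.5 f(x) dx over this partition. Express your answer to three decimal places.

Subinterval widths: 0.75, 0.25, 0.25, 0.25, 0.75, 0.25.
Left endpoints: 2, 2.75, 3, 3.25, 3.5, 4.25.
f(2) ≈ 3.162, f(2.75) ≈ 3.500, f(3) ≈ 3.606, f(3.25) ≈ 3.708, f(3.5) ≈ 3.808, f(4.25) ≈ 4.093.
Sum = Σ Δx_i · f(x_i).
Sum ≈ 8.954.

8.954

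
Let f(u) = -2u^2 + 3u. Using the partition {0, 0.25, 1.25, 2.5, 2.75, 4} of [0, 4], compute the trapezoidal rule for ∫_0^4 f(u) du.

-20.3125

Subinterval widths: 0.25, 1, 1.25, 0.25, 1.25.
f(0) = 0, f(0.25) = 0.625, f(1.25) = 0.625, f(2.5) = -5, f(2.75) = -6.875, f(4) = -20.
On each subinterval the trapezoid contributes (Δu_i/2)·[f(u_{i-1}) + f(u_i)].
Sum = -20.3125.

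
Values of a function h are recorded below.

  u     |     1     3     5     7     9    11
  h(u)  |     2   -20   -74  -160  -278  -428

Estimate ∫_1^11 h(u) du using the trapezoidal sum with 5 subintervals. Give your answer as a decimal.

-1490

Δu = 2.
T_5 = (2/2)·[2 + 2·(-20) + 2·(-74) + 2·(-160) + 2·(-278) + (-428)] = -1490.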